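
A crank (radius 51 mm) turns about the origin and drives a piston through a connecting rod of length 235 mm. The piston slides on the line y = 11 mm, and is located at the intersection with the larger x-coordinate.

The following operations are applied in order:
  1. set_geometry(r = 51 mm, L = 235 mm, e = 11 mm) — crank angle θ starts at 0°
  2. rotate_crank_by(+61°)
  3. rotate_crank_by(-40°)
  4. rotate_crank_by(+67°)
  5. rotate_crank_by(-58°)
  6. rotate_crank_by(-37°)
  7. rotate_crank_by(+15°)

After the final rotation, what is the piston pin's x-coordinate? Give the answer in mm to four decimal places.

285.4713

set_geometry: r = 51 mm, L = 235 mm, e = 11 mm; θ ← 0°
rotate_crank_by(+61°): θ ← 0° +61° = 61°
rotate_crank_by(-40°): θ ← 61° -40° = 21°
rotate_crank_by(+67°): θ ← 21° +67° = 88°
rotate_crank_by(-58°): θ ← 88° -58° = 30°
rotate_crank_by(-37°): θ ← 30° -37° = -7°
rotate_crank_by(+15°): θ ← -7° +15° = 8°
crank pin P = (r cos θ, r sin θ) = (50.503672, 7.097828)
h = r sin θ − e = 7.097828 − 11 = -3.902172
x = r cos θ + √(L² − h²) = 50.503672 + √(55225.0 − 15.2269) = 50.503672 + 234.967600 = 285.471272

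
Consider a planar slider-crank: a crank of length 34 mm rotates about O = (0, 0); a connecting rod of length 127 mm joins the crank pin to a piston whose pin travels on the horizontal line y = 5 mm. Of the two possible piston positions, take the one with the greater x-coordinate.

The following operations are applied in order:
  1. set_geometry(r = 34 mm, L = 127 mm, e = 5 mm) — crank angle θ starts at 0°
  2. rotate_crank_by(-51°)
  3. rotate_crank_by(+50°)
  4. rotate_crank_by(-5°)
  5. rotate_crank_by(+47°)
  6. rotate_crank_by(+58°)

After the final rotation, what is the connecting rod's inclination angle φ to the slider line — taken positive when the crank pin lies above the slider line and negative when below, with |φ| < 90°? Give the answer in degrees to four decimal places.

set_geometry: r = 34 mm, L = 127 mm, e = 5 mm; θ ← 0°
rotate_crank_by(-51°): θ ← 0° -51° = -51°
rotate_crank_by(+50°): θ ← -51° +50° = -1°
rotate_crank_by(-5°): θ ← -1° -5° = -6°
rotate_crank_by(+47°): θ ← -6° +47° = 41°
rotate_crank_by(+58°): θ ← 41° +58° = 99°
crank pin P = (r cos θ, r sin θ) = (-5.318772, 33.581404)
h = r sin θ − e = 33.581404 − 5 = 28.581404
sin φ = h / L = 28.581404 / 127 = 0.22505042
φ = arcsin(0.22505042) = 13.005843°

13.0058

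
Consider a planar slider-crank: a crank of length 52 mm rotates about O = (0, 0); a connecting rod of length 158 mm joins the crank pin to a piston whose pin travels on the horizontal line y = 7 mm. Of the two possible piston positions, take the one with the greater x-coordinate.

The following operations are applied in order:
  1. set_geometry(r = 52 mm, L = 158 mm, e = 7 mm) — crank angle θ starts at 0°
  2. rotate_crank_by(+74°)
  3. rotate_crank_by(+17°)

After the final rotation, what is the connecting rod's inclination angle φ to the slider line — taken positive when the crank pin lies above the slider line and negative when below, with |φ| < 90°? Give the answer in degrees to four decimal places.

set_geometry: r = 52 mm, L = 158 mm, e = 7 mm; θ ← 0°
rotate_crank_by(+74°): θ ← 0° +74° = 74°
rotate_crank_by(+17°): θ ← 74° +17° = 91°
crank pin P = (r cos θ, r sin θ) = (-0.907525, 51.992080)
h = r sin θ − e = 51.992080 − 7 = 44.992080
sin φ = h / L = 44.992080 / 158 = 0.28476000
φ = arcsin(0.28476000) = 16.544503°

16.5445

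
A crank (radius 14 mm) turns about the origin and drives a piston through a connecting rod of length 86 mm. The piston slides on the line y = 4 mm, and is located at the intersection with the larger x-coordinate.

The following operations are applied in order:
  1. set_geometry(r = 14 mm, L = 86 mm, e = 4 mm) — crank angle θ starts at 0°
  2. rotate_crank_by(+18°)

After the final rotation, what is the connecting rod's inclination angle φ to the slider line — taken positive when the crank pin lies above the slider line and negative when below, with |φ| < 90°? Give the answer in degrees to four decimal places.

0.2174

set_geometry: r = 14 mm, L = 86 mm, e = 4 mm; θ ← 0°
rotate_crank_by(+18°): θ ← 0° +18° = 18°
crank pin P = (r cos θ, r sin θ) = (13.314791, 4.326238)
h = r sin θ − e = 4.326238 − 4 = 0.326238
sin φ = h / L = 0.326238 / 86 = 0.00379346
φ = arcsin(0.00379346) = 0.217350°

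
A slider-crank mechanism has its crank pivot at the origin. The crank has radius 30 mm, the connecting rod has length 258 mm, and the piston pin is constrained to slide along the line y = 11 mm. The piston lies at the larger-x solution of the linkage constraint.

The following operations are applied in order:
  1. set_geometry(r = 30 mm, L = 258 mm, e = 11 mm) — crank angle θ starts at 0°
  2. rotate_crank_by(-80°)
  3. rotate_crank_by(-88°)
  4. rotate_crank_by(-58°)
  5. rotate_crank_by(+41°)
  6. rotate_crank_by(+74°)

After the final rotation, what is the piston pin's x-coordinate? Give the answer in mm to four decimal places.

244.2831

set_geometry: r = 30 mm, L = 258 mm, e = 11 mm; θ ← 0°
rotate_crank_by(-80°): θ ← 0° -80° = -80°
rotate_crank_by(-88°): θ ← -80° -88° = -168°
rotate_crank_by(-58°): θ ← -168° -58° = -226°
rotate_crank_by(+41°): θ ← -226° +41° = -185°
rotate_crank_by(+74°): θ ← -185° +74° = -111°
crank pin P = (r cos θ, r sin θ) = (-10.751038, -28.007413)
h = r sin θ − e = -28.007413 − 11 = -39.007413
x = r cos θ + √(L² − h²) = -10.751038 + √(66564.0 − 1521.5783) = -10.751038 + 255.034158 = 244.283120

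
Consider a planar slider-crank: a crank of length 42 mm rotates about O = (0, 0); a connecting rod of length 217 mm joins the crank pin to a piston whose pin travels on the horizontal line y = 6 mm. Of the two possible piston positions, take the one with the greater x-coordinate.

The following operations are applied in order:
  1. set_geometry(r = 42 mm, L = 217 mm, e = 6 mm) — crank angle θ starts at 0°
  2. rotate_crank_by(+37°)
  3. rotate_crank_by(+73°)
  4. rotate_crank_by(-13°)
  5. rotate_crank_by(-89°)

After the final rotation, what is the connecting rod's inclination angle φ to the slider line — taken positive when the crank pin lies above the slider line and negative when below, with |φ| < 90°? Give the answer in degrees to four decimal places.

set_geometry: r = 42 mm, L = 217 mm, e = 6 mm; θ ← 0°
rotate_crank_by(+37°): θ ← 0° +37° = 37°
rotate_crank_by(+73°): θ ← 37° +73° = 110°
rotate_crank_by(-13°): θ ← 110° -13° = 97°
rotate_crank_by(-89°): θ ← 97° -89° = 8°
crank pin P = (r cos θ, r sin θ) = (41.591259, 5.845270)
h = r sin θ − e = 5.845270 − 6 = -0.154730
sin φ = h / L = -0.154730 / 217 = -0.00071304
φ = arcsin(-0.00071304) = -0.040854°

-0.0409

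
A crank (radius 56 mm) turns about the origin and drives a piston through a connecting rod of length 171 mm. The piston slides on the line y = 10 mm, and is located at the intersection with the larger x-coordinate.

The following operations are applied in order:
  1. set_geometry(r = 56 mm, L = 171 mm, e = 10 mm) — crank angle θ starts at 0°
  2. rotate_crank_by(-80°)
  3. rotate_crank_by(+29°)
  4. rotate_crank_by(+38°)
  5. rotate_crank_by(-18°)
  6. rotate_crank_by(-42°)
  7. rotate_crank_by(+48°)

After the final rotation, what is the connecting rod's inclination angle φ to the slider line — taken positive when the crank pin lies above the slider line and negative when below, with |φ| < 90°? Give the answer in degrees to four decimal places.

set_geometry: r = 56 mm, L = 171 mm, e = 10 mm; θ ← 0°
rotate_crank_by(-80°): θ ← 0° -80° = -80°
rotate_crank_by(+29°): θ ← -80° +29° = -51°
rotate_crank_by(+38°): θ ← -51° +38° = -13°
rotate_crank_by(-18°): θ ← -13° -18° = -31°
rotate_crank_by(-42°): θ ← -31° -42° = -73°
rotate_crank_by(+48°): θ ← -73° +48° = -25°
crank pin P = (r cos θ, r sin θ) = (50.753236, -23.666623)
h = r sin θ − e = -23.666623 − 10 = -33.666623
sin φ = h / L = -33.666623 / 171 = -0.19688083
φ = arcsin(-0.19688083) = -11.354618°

-11.3546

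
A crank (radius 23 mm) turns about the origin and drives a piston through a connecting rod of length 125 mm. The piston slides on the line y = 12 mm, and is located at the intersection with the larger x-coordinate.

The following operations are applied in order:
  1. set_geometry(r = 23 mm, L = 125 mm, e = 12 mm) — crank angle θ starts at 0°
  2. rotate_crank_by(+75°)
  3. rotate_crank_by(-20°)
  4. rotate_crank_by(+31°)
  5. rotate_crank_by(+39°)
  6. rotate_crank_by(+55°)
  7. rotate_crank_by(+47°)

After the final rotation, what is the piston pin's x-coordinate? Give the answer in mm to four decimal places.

105.9460

set_geometry: r = 23 mm, L = 125 mm, e = 12 mm; θ ← 0°
rotate_crank_by(+75°): θ ← 0° +75° = 75°
rotate_crank_by(-20°): θ ← 75° -20° = 55°
rotate_crank_by(+31°): θ ← 55° +31° = 86°
rotate_crank_by(+39°): θ ← 86° +39° = 125°
rotate_crank_by(+55°): θ ← 125° +55° = 180°
rotate_crank_by(+47°): θ ← 180° +47° = 227°
crank pin P = (r cos θ, r sin θ) = (-15.685962, -16.821135)
h = r sin θ − e = -16.821135 − 12 = -28.821135
x = r cos θ + √(L² − h²) = -15.685962 + √(15625.0 − 830.6578) = -15.685962 + 121.631995 = 105.946033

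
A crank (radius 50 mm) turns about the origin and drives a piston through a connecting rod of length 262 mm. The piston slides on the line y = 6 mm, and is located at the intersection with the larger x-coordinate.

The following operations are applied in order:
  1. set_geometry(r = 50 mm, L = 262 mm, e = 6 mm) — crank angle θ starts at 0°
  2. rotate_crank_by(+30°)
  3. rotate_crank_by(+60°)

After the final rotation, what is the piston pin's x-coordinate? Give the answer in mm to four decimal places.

258.2789

set_geometry: r = 50 mm, L = 262 mm, e = 6 mm; θ ← 0°
rotate_crank_by(+30°): θ ← 0° +30° = 30°
rotate_crank_by(+60°): θ ← 30° +60° = 90°
crank pin P = (r cos θ, r sin θ) = (0.000000, 50.000000)
h = r sin θ − e = 50.000000 − 6 = 44.000000
x = r cos θ + √(L² − h²) = 0.000000 + √(68644.0 − 1936.0000) = 0.000000 + 258.278919 = 258.278919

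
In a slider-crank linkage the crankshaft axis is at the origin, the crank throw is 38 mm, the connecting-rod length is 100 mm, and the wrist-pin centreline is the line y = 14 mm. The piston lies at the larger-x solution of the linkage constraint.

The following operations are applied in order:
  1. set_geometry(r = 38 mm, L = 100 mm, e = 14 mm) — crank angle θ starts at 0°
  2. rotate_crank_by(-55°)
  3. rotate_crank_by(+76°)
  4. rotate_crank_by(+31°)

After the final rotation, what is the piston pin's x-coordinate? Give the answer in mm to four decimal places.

122.1158

set_geometry: r = 38 mm, L = 100 mm, e = 14 mm; θ ← 0°
rotate_crank_by(-55°): θ ← 0° -55° = -55°
rotate_crank_by(+76°): θ ← -55° +76° = 21°
rotate_crank_by(+31°): θ ← 21° +31° = 52°
crank pin P = (r cos θ, r sin θ) = (23.395136, 29.944409)
h = r sin θ − e = 29.944409 − 14 = 15.944409
x = r cos θ + √(L² − h²) = 23.395136 + √(10000.0 − 254.2242) = 23.395136 + 98.720696 = 122.115832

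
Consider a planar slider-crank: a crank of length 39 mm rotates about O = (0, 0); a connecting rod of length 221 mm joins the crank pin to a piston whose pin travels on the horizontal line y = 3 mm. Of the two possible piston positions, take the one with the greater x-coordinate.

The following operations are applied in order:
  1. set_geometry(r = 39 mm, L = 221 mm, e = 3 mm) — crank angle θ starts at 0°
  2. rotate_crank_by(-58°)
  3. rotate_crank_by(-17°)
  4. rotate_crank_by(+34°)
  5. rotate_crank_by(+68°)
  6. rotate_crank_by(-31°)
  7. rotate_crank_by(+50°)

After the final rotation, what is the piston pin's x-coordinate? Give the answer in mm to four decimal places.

246.6669

set_geometry: r = 39 mm, L = 221 mm, e = 3 mm; θ ← 0°
rotate_crank_by(-58°): θ ← 0° -58° = -58°
rotate_crank_by(-17°): θ ← -58° -17° = -75°
rotate_crank_by(+34°): θ ← -75° +34° = -41°
rotate_crank_by(+68°): θ ← -41° +68° = 27°
rotate_crank_by(-31°): θ ← 27° -31° = -4°
rotate_crank_by(+50°): θ ← -4° +50° = 46°
crank pin P = (r cos θ, r sin θ) = (27.091676, 28.054252)
h = r sin θ − e = 28.054252 − 3 = 25.054252
x = r cos θ + √(L² − h²) = 27.091676 + √(48841.0 − 627.7156) = 27.091676 + 219.575236 = 246.666913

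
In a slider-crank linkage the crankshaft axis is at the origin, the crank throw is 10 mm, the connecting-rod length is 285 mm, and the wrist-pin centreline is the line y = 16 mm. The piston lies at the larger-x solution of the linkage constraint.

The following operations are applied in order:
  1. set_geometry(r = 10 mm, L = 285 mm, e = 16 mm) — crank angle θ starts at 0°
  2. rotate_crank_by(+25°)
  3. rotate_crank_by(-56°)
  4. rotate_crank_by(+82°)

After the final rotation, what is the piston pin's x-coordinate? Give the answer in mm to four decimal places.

291.1744

set_geometry: r = 10 mm, L = 285 mm, e = 16 mm; θ ← 0°
rotate_crank_by(+25°): θ ← 0° +25° = 25°
rotate_crank_by(-56°): θ ← 25° -56° = -31°
rotate_crank_by(+82°): θ ← -31° +82° = 51°
crank pin P = (r cos θ, r sin θ) = (6.293204, 7.771460)
h = r sin θ − e = 7.771460 − 16 = -8.228540
x = r cos θ + √(L² − h²) = 6.293204 + √(81225.0 − 67.7089) = 6.293204 + 284.881188 = 291.174392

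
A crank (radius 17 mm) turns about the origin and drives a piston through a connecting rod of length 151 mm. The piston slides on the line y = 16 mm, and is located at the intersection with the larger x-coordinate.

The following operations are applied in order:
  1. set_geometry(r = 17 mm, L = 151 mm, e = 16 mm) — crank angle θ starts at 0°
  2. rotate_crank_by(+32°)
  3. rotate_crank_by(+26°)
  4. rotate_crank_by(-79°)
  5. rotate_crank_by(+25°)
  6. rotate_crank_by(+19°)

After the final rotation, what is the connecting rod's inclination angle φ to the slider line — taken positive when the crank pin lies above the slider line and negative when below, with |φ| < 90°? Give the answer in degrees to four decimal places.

-3.5529

set_geometry: r = 17 mm, L = 151 mm, e = 16 mm; θ ← 0°
rotate_crank_by(+32°): θ ← 0° +32° = 32°
rotate_crank_by(+26°): θ ← 32° +26° = 58°
rotate_crank_by(-79°): θ ← 58° -79° = -21°
rotate_crank_by(+25°): θ ← -21° +25° = 4°
rotate_crank_by(+19°): θ ← 4° +19° = 23°
crank pin P = (r cos θ, r sin θ) = (15.648583, 6.642429)
h = r sin θ − e = 6.642429 − 16 = -9.357571
sin φ = h / L = -9.357571 / 151 = -0.06197067
φ = arcsin(-0.06197067) = -3.552934°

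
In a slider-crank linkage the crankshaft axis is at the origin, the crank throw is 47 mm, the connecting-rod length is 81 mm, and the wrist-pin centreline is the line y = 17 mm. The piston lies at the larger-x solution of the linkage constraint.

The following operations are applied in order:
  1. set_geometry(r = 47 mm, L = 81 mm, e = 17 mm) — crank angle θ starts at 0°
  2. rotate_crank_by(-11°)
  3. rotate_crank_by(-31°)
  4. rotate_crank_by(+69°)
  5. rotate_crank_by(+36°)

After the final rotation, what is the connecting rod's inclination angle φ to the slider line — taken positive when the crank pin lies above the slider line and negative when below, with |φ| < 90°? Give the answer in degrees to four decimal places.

17.8862

set_geometry: r = 47 mm, L = 81 mm, e = 17 mm; θ ← 0°
rotate_crank_by(-11°): θ ← 0° -11° = -11°
rotate_crank_by(-31°): θ ← -11° -31° = -42°
rotate_crank_by(+69°): θ ← -42° +69° = 27°
rotate_crank_by(+36°): θ ← 27° +36° = 63°
crank pin P = (r cos θ, r sin θ) = (21.337553, 41.877307)
h = r sin θ − e = 41.877307 − 17 = 24.877307
sin φ = h / L = 24.877307 / 81 = 0.30712724
φ = arcsin(0.30712724) = 17.886190°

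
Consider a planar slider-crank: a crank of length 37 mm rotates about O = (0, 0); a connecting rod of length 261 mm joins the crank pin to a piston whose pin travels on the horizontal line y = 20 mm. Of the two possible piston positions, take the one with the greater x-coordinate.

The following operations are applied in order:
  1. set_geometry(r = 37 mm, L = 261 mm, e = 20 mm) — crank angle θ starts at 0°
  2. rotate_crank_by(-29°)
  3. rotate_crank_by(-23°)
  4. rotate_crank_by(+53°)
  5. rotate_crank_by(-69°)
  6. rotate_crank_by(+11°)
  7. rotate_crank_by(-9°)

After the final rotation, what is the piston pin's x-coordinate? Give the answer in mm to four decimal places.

set_geometry: r = 37 mm, L = 261 mm, e = 20 mm; θ ← 0°
rotate_crank_by(-29°): θ ← 0° -29° = -29°
rotate_crank_by(-23°): θ ← -29° -23° = -52°
rotate_crank_by(+53°): θ ← -52° +53° = 1°
rotate_crank_by(-69°): θ ← 1° -69° = -68°
rotate_crank_by(+11°): θ ← -68° +11° = -57°
rotate_crank_by(-9°): θ ← -57° -9° = -66°
crank pin P = (r cos θ, r sin θ) = (15.049256, -33.801182)
h = r sin θ − e = -33.801182 − 20 = -53.801182
x = r cos θ + √(L² − h²) = 15.049256 + √(68121.0 − 2894.5672) = 15.049256 + 255.394661 = 270.443917

270.4439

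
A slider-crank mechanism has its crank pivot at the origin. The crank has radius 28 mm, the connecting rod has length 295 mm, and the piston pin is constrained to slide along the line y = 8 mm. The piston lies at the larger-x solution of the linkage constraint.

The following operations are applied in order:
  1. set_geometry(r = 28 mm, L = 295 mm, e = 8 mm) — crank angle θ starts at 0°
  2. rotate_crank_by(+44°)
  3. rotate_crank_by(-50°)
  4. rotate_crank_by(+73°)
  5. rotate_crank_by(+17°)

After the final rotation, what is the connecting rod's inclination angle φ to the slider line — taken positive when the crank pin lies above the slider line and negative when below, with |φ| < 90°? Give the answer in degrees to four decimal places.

3.8576

set_geometry: r = 28 mm, L = 295 mm, e = 8 mm; θ ← 0°
rotate_crank_by(+44°): θ ← 0° +44° = 44°
rotate_crank_by(-50°): θ ← 44° -50° = -6°
rotate_crank_by(+73°): θ ← -6° +73° = 67°
rotate_crank_by(+17°): θ ← 67° +17° = 84°
crank pin P = (r cos θ, r sin θ) = (2.926797, 27.846613)
h = r sin θ − e = 27.846613 − 8 = 19.846613
sin φ = h / L = 19.846613 / 295 = 0.06727665
φ = arcsin(0.06727665) = 3.857582°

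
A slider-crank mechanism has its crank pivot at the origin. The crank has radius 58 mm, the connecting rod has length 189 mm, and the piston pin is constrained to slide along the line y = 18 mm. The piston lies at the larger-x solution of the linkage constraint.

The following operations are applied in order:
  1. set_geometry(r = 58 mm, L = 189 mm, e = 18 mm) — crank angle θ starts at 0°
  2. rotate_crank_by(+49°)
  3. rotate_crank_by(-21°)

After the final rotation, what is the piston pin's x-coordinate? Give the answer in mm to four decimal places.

set_geometry: r = 58 mm, L = 189 mm, e = 18 mm; θ ← 0°
rotate_crank_by(+49°): θ ← 0° +49° = 49°
rotate_crank_by(-21°): θ ← 49° -21° = 28°
crank pin P = (r cos θ, r sin θ) = (51.210960, 27.229351)
h = r sin θ − e = 27.229351 − 18 = 9.229351
x = r cos θ + √(L² − h²) = 51.210960 + √(35721.0 − 85.1809) = 51.210960 + 188.774519 = 239.985480

239.9855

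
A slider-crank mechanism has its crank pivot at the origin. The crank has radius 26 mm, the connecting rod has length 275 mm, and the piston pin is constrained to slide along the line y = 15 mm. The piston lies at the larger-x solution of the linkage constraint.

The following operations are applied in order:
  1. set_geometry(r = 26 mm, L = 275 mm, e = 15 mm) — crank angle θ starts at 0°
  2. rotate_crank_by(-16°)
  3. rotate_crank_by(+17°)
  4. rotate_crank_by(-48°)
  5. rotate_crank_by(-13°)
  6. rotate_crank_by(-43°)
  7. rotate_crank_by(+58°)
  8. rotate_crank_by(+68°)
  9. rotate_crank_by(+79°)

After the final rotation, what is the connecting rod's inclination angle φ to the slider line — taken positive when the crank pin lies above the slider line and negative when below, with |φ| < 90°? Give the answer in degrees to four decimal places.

set_geometry: r = 26 mm, L = 275 mm, e = 15 mm; θ ← 0°
rotate_crank_by(-16°): θ ← 0° -16° = -16°
rotate_crank_by(+17°): θ ← -16° +17° = 1°
rotate_crank_by(-48°): θ ← 1° -48° = -47°
rotate_crank_by(-13°): θ ← -47° -13° = -60°
rotate_crank_by(-43°): θ ← -60° -43° = -103°
rotate_crank_by(+58°): θ ← -103° +58° = -45°
rotate_crank_by(+68°): θ ← -45° +68° = 23°
rotate_crank_by(+79°): θ ← 23° +79° = 102°
crank pin P = (r cos θ, r sin θ) = (-5.405704, 25.431838)
h = r sin θ − e = 25.431838 − 15 = 10.431838
sin φ = h / L = 10.431838 / 275 = 0.03793395
φ = arcsin(0.03793395) = 2.173977°

2.1740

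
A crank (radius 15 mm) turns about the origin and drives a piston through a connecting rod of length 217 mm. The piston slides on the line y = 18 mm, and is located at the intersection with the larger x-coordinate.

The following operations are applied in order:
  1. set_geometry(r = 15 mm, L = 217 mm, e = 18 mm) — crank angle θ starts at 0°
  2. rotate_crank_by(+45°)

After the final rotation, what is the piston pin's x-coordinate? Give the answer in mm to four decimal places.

set_geometry: r = 15 mm, L = 217 mm, e = 18 mm; θ ← 0°
rotate_crank_by(+45°): θ ← 0° +45° = 45°
crank pin P = (r cos θ, r sin θ) = (10.606602, 10.606602)
h = r sin θ − e = 10.606602 − 18 = -7.393398
x = r cos θ + √(L² − h²) = 10.606602 + √(47089.0 − 54.6623) = 10.606602 + 216.874013 = 227.480615

227.4806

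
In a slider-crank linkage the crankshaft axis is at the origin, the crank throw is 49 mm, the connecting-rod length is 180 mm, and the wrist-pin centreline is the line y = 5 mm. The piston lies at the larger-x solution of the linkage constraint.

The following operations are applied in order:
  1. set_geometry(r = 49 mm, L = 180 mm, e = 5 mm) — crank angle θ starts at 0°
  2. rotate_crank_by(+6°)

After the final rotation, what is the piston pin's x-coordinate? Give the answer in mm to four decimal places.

228.7315

set_geometry: r = 49 mm, L = 180 mm, e = 5 mm; θ ← 0°
rotate_crank_by(+6°): θ ← 0° +6° = 6°
crank pin P = (r cos θ, r sin θ) = (48.731573, 5.121895)
h = r sin θ − e = 5.121895 − 5 = 0.121895
x = r cos θ + √(L² − h²) = 48.731573 + √(32400.0 − 0.0149) = 48.731573 + 179.999959 = 228.731532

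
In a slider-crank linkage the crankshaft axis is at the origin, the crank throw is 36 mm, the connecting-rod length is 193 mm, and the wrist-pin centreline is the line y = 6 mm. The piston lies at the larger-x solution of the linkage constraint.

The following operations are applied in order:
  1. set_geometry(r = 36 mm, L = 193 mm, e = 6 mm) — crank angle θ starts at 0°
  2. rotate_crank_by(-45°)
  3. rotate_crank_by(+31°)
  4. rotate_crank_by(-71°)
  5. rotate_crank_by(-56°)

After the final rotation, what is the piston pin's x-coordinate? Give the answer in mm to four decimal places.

set_geometry: r = 36 mm, L = 193 mm, e = 6 mm; θ ← 0°
rotate_crank_by(-45°): θ ← 0° -45° = -45°
rotate_crank_by(+31°): θ ← -45° +31° = -14°
rotate_crank_by(-71°): θ ← -14° -71° = -85°
rotate_crank_by(-56°): θ ← -85° -56° = -141°
crank pin P = (r cos θ, r sin θ) = (-27.977255, -22.655534)
h = r sin θ − e = -22.655534 − 6 = -28.655534
x = r cos θ + √(L² − h²) = -27.977255 + √(37249.0 − 821.1396) = -27.977255 + 190.860840 = 162.883586

162.8836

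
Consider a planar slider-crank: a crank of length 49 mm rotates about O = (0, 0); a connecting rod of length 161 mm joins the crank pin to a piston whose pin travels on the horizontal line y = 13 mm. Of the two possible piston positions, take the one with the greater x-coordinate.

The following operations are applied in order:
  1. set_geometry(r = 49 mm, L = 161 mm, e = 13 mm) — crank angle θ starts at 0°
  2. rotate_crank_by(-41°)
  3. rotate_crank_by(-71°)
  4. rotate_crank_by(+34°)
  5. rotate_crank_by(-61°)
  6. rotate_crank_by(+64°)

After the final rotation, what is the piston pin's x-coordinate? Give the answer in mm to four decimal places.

set_geometry: r = 49 mm, L = 161 mm, e = 13 mm; θ ← 0°
rotate_crank_by(-41°): θ ← 0° -41° = -41°
rotate_crank_by(-71°): θ ← -41° -71° = -112°
rotate_crank_by(+34°): θ ← -112° +34° = -78°
rotate_crank_by(-61°): θ ← -78° -61° = -139°
rotate_crank_by(+64°): θ ← -139° +64° = -75°
crank pin P = (r cos θ, r sin θ) = (12.682133, -47.330365)
h = r sin θ − e = -47.330365 − 13 = -60.330365
x = r cos θ + √(L² − h²) = 12.682133 + √(25921.0 − 3639.7530) = 12.682133 + 149.269042 = 161.951176

161.9512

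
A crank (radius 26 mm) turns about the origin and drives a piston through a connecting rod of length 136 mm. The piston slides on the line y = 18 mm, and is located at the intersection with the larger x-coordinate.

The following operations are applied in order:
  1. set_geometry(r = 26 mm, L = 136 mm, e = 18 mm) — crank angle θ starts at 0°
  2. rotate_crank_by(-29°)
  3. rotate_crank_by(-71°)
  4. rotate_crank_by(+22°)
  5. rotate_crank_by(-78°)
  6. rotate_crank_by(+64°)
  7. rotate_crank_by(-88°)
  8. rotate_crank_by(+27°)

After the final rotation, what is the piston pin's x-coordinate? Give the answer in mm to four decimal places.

set_geometry: r = 26 mm, L = 136 mm, e = 18 mm; θ ← 0°
rotate_crank_by(-29°): θ ← 0° -29° = -29°
rotate_crank_by(-71°): θ ← -29° -71° = -100°
rotate_crank_by(+22°): θ ← -100° +22° = -78°
rotate_crank_by(-78°): θ ← -78° -78° = -156°
rotate_crank_by(+64°): θ ← -156° +64° = -92°
rotate_crank_by(-88°): θ ← -92° -88° = -180°
rotate_crank_by(+27°): θ ← -180° +27° = -153°
crank pin P = (r cos θ, r sin θ) = (-23.166170, -11.803753)
h = r sin θ − e = -11.803753 − 18 = -29.803753
x = r cos θ + √(L² − h²) = -23.166170 + √(18496.0 − 888.2637) = -23.166170 + 132.694146 = 109.527976

109.5280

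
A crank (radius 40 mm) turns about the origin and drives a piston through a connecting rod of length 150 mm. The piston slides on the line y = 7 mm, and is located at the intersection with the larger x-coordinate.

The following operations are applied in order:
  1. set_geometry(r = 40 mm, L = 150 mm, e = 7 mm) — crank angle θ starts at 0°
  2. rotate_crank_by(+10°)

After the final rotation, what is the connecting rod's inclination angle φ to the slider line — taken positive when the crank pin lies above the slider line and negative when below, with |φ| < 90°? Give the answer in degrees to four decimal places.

-0.0207

set_geometry: r = 40 mm, L = 150 mm, e = 7 mm; θ ← 0°
rotate_crank_by(+10°): θ ← 0° +10° = 10°
crank pin P = (r cos θ, r sin θ) = (39.392310, 6.945927)
h = r sin θ − e = 6.945927 − 7 = -0.054073
sin φ = h / L = -0.054073 / 150 = -0.00036049
φ = arcsin(-0.00036049) = -0.020654°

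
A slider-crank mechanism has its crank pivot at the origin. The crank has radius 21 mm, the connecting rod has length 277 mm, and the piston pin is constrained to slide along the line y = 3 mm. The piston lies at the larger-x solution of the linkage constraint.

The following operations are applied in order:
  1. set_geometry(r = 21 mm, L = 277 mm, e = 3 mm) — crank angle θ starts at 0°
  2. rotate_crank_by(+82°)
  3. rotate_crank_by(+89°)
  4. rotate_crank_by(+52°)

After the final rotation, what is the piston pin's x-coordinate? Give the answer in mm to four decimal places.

261.0994

set_geometry: r = 21 mm, L = 277 mm, e = 3 mm; θ ← 0°
rotate_crank_by(+82°): θ ← 0° +82° = 82°
rotate_crank_by(+89°): θ ← 82° +89° = 171°
rotate_crank_by(+52°): θ ← 171° +52° = 223°
crank pin P = (r cos θ, r sin θ) = (-15.358428, -14.321966)
h = r sin θ − e = -14.321966 − 3 = -17.321966
x = r cos θ + √(L² − h²) = -15.358428 + √(76729.0 − 300.0505) = -15.358428 + 276.457862 = 261.099434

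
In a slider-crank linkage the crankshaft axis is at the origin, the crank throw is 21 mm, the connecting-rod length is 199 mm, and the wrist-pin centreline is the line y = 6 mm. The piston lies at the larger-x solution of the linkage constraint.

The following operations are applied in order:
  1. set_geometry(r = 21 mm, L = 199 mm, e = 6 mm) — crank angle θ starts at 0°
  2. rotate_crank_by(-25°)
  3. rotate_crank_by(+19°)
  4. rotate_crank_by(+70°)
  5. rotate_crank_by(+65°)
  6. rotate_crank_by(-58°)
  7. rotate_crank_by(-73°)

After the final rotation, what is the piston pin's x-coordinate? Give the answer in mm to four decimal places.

set_geometry: r = 21 mm, L = 199 mm, e = 6 mm; θ ← 0°
rotate_crank_by(-25°): θ ← 0° -25° = -25°
rotate_crank_by(+19°): θ ← -25° +19° = -6°
rotate_crank_by(+70°): θ ← -6° +70° = 64°
rotate_crank_by(+65°): θ ← 64° +65° = 129°
rotate_crank_by(-58°): θ ← 129° -58° = 71°
rotate_crank_by(-73°): θ ← 71° -73° = -2°
crank pin P = (r cos θ, r sin θ) = (20.987207, -0.732889)
h = r sin θ − e = -0.732889 − 6 = -6.732889
x = r cos θ + √(L² − h²) = 20.987207 + √(39601.0 − 45.3318) = 20.987207 + 198.886068 = 219.873276

219.8733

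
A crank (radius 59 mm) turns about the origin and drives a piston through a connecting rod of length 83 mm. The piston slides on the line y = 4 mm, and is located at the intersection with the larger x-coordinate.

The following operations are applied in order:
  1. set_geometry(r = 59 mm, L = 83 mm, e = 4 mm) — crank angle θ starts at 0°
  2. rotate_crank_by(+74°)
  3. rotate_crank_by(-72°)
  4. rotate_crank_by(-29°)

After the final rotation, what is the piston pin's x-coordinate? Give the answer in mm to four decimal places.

129.6489

set_geometry: r = 59 mm, L = 83 mm, e = 4 mm; θ ← 0°
rotate_crank_by(+74°): θ ← 0° +74° = 74°
rotate_crank_by(-72°): θ ← 74° -72° = 2°
rotate_crank_by(-29°): θ ← 2° -29° = -27°
crank pin P = (r cos θ, r sin θ) = (52.569385, -26.785439)
h = r sin θ − e = -26.785439 − 4 = -30.785439
x = r cos θ + √(L² − h²) = 52.569385 + √(6889.0 − 947.7433) = 52.569385 + 77.079548 = 129.648933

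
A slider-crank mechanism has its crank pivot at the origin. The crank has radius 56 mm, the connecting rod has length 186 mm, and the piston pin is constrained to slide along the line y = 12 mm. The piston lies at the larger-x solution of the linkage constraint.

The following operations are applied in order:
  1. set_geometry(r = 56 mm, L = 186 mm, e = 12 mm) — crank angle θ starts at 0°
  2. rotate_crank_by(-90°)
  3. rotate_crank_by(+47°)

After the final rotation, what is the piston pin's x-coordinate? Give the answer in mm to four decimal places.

set_geometry: r = 56 mm, L = 186 mm, e = 12 mm; θ ← 0°
rotate_crank_by(-90°): θ ← 0° -90° = -90°
rotate_crank_by(+47°): θ ← -90° +47° = -43°
crank pin P = (r cos θ, r sin θ) = (40.955807, -38.191908)
h = r sin θ − e = -38.191908 − 12 = -50.191908
x = r cos θ + √(L² − h²) = 40.955807 + √(34596.0 − 2519.2276) = 40.955807 + 179.099895 = 220.055702

220.0557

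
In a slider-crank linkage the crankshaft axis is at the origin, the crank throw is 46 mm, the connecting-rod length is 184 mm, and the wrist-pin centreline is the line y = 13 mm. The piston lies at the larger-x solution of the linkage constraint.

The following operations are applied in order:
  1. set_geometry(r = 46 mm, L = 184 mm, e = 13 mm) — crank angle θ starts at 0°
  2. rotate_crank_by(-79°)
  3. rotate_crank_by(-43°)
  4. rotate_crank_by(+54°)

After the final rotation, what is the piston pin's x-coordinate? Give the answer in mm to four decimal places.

192.6144

set_geometry: r = 46 mm, L = 184 mm, e = 13 mm; θ ← 0°
rotate_crank_by(-79°): θ ← 0° -79° = -79°
rotate_crank_by(-43°): θ ← -79° -43° = -122°
rotate_crank_by(+54°): θ ← -122° +54° = -68°
crank pin P = (r cos θ, r sin θ) = (17.231903, -42.650457)
h = r sin θ − e = -42.650457 − 13 = -55.650457
x = r cos θ + √(L² − h²) = 17.231903 + √(33856.0 − 3096.9734) = 17.231903 + 175.382515 = 192.614418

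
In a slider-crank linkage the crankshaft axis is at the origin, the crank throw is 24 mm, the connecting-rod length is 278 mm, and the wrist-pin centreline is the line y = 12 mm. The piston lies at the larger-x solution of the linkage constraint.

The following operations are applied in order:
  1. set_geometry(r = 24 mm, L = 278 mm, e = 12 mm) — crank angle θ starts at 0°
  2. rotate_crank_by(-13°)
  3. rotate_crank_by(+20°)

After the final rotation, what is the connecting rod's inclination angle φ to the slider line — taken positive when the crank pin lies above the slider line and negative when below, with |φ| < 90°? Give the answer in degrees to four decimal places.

set_geometry: r = 24 mm, L = 278 mm, e = 12 mm; θ ← 0°
rotate_crank_by(-13°): θ ← 0° -13° = -13°
rotate_crank_by(+20°): θ ← -13° +20° = 7°
crank pin P = (r cos θ, r sin θ) = (23.821108, 2.924864)
h = r sin θ − e = 2.924864 − 12 = -9.075136
sin φ = h / L = -9.075136 / 278 = -0.03264437
φ = arcsin(-0.03264437) = -1.870717°

-1.8707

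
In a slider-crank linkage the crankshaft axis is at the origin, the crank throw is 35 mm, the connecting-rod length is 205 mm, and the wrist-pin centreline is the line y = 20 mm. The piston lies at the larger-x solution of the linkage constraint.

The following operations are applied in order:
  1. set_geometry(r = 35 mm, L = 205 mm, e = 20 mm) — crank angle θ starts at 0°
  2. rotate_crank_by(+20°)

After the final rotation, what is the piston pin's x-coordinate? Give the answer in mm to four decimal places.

237.7319

set_geometry: r = 35 mm, L = 205 mm, e = 20 mm; θ ← 0°
rotate_crank_by(+20°): θ ← 0° +20° = 20°
crank pin P = (r cos θ, r sin θ) = (32.889242, 11.970705)
h = r sin θ − e = 11.970705 − 20 = -8.029295
x = r cos θ + √(L² − h²) = 32.889242 + √(42025.0 − 64.4696) = 32.889242 + 204.842697 = 237.731939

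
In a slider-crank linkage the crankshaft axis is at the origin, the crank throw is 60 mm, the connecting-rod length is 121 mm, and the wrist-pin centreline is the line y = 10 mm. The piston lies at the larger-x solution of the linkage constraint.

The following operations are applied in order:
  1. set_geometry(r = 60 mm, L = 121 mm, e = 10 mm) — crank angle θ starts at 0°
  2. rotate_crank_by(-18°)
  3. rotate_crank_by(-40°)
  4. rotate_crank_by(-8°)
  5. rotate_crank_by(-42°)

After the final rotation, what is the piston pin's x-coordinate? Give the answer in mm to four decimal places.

82.1739

set_geometry: r = 60 mm, L = 121 mm, e = 10 mm; θ ← 0°
rotate_crank_by(-18°): θ ← 0° -18° = -18°
rotate_crank_by(-40°): θ ← -18° -40° = -58°
rotate_crank_by(-8°): θ ← -58° -8° = -66°
rotate_crank_by(-42°): θ ← -66° -42° = -108°
crank pin P = (r cos θ, r sin θ) = (-18.541020, -57.063391)
h = r sin θ − e = -57.063391 − 10 = -67.063391
x = r cos θ + √(L² − h²) = -18.541020 + √(14641.0 − 4497.4984) = -18.541020 + 100.714952 = 82.173933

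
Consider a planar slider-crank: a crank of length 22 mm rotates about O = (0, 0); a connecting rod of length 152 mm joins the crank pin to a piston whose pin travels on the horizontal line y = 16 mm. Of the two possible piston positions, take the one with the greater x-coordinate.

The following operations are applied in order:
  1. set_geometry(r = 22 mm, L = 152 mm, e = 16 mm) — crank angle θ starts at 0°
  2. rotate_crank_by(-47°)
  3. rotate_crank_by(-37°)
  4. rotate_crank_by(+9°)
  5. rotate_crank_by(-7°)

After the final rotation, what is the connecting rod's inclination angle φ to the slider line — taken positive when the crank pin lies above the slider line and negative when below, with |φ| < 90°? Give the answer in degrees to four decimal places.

set_geometry: r = 22 mm, L = 152 mm, e = 16 mm; θ ← 0°
rotate_crank_by(-47°): θ ← 0° -47° = -47°
rotate_crank_by(-37°): θ ← -47° -37° = -84°
rotate_crank_by(+9°): θ ← -84° +9° = -75°
rotate_crank_by(-7°): θ ← -75° -7° = -82°
crank pin P = (r cos θ, r sin θ) = (3.061808, -21.785898)
h = r sin θ − e = -21.785898 − 16 = -37.785898
sin φ = h / L = -37.785898 / 152 = -0.24859143
φ = arcsin(-0.24859143) = -14.394176°

-14.3942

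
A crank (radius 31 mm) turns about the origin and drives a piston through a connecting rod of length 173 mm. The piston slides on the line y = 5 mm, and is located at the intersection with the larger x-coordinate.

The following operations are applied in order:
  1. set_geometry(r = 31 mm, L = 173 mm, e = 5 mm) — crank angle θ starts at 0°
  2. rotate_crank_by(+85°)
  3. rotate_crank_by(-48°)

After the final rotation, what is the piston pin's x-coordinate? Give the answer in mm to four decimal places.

197.2179

set_geometry: r = 31 mm, L = 173 mm, e = 5 mm; θ ← 0°
rotate_crank_by(+85°): θ ← 0° +85° = 85°
rotate_crank_by(-48°): θ ← 85° -48° = 37°
crank pin P = (r cos θ, r sin θ) = (24.757701, 18.656266)
h = r sin θ − e = 18.656266 − 5 = 13.656266
x = r cos θ + √(L² − h²) = 24.757701 + √(29929.0 − 186.4936) = 24.757701 + 172.460159 = 197.217860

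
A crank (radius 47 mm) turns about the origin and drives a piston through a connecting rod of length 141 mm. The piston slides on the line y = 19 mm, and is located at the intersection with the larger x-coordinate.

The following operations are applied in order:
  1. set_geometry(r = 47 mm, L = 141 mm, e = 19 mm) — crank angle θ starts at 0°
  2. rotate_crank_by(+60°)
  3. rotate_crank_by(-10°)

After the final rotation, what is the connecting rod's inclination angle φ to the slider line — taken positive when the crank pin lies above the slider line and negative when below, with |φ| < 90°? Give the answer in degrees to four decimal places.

set_geometry: r = 47 mm, L = 141 mm, e = 19 mm; θ ← 0°
rotate_crank_by(+60°): θ ← 0° +60° = 60°
rotate_crank_by(-10°): θ ← 60° -10° = 50°
crank pin P = (r cos θ, r sin θ) = (30.211018, 36.004089)
h = r sin θ − e = 36.004089 − 19 = 17.004089
sin φ = h / L = 17.004089 / 141 = 0.12059637
φ = arcsin(0.12059637) = 6.926522°

6.9265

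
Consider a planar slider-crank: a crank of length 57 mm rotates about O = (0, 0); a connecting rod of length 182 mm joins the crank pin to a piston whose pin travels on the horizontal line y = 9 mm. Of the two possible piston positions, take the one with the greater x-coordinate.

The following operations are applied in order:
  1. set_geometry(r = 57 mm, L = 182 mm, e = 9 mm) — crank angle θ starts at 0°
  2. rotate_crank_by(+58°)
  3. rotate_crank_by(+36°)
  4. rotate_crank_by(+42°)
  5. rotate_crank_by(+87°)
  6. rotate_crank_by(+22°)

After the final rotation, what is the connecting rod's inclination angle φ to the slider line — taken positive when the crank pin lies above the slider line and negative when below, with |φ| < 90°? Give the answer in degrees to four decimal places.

set_geometry: r = 57 mm, L = 182 mm, e = 9 mm; θ ← 0°
rotate_crank_by(+58°): θ ← 0° +58° = 58°
rotate_crank_by(+36°): θ ← 58° +36° = 94°
rotate_crank_by(+42°): θ ← 94° +42° = 136°
rotate_crank_by(+87°): θ ← 136° +87° = 223°
rotate_crank_by(+22°): θ ← 223° +22° = 245°
crank pin P = (r cos θ, r sin θ) = (-24.089241, -51.659544)
h = r sin θ − e = -51.659544 − 9 = -60.659544
sin φ = h / L = -60.659544 / 182 = -0.33329420
φ = arcsin(-0.33329420) = -19.468842°

-19.4688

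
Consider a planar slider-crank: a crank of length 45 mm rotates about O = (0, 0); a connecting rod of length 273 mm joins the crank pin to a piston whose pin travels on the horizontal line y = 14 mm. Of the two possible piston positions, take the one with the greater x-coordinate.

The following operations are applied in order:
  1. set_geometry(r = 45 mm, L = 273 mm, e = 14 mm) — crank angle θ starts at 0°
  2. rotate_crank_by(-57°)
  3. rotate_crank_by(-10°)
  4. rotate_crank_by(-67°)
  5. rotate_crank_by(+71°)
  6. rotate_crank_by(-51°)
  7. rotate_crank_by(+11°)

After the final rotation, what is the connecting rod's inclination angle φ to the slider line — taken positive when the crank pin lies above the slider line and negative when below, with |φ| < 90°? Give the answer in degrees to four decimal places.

-12.2333

set_geometry: r = 45 mm, L = 273 mm, e = 14 mm; θ ← 0°
rotate_crank_by(-57°): θ ← 0° -57° = -57°
rotate_crank_by(-10°): θ ← -57° -10° = -67°
rotate_crank_by(-67°): θ ← -67° -67° = -134°
rotate_crank_by(+71°): θ ← -134° +71° = -63°
rotate_crank_by(-51°): θ ← -63° -51° = -114°
rotate_crank_by(+11°): θ ← -114° +11° = -103°
crank pin P = (r cos θ, r sin θ) = (-10.122797, -43.846653)
h = r sin θ − e = -43.846653 − 14 = -57.846653
sin φ = h / L = -57.846653 / 273 = -0.21189250
φ = arcsin(-0.21189250) = -12.233281°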